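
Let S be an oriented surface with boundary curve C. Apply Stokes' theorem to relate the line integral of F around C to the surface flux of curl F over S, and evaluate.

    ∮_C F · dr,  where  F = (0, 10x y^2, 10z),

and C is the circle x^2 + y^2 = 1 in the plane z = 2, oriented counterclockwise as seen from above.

Let S be the flat disk x^2 + y^2 ≤ 1 in the plane z = 2, with upward unit normal n̂ = ẑ. By Stokes' theorem,

    ∮_C F · dr = ∬_S (∇ × F) · n̂ dS = ∬_D (curl F)_z dA,

where D is the disk x^2 + y^2 ≤ 1.

Compute the curl of F = (0, 10x y^2, 10z):
    (∇ × F)_x = ∂F_z/∂y - ∂F_y/∂z = 0,
    (∇ × F)_y = ∂F_x/∂z - ∂F_z/∂x = 0,
    (∇ × F)_z = ∂F_y/∂x - ∂F_x/∂y = 10y^2.

On z = 2, (curl F)_z = 10y^2.

Convert to polar (x = r cos θ, y = r sin θ, dA = r dr dθ); the integrand becomes 10r^2sin(θ)^2, so

    ∬_D (curl F)_z dA = ∫_0^{2π} ∫_0^{1} (10r^2sin(θ)^2) · r dr dθ.

Inner (r from 0 to 1): 5sin(θ)^2/2.
Outer (θ from 0 to 2π): 5π/2.

Therefore ∮_C F · dr = 5π/2.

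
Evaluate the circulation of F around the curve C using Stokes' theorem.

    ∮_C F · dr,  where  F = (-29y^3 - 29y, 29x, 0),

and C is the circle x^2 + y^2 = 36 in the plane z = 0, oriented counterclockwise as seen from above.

Let S be the flat disk x^2 + y^2 ≤ 36 in the plane z = 0, with upward unit normal n̂ = ẑ. By Stokes' theorem,

    ∮_C F · dr = ∬_S (∇ × F) · n̂ dS = ∬_D (curl F)_z dA,

where D is the disk x^2 + y^2 ≤ 36.

Compute the curl of F = (-29y^3 - 29y, 29x, 0):
    (∇ × F)_x = ∂F_z/∂y - ∂F_y/∂z = 0,
    (∇ × F)_y = ∂F_x/∂z - ∂F_z/∂x = 0,
    (∇ × F)_z = ∂F_y/∂x - ∂F_x/∂y = 87y^2 + 58.

On z = 0, (curl F)_z = 87y^2 + 58.

Convert to polar (x = r cos θ, y = r sin θ, dA = r dr dθ); the integrand becomes 87r^2sin(θ)^2 + 58, so

    ∬_D (curl F)_z dA = ∫_0^{2π} ∫_0^{6} (87r^2sin(θ)^2 + 58) · r dr dθ.

Inner (r from 0 to 6): 28188sin(θ)^2 + 1044.
Outer (θ from 0 to 2π): 30276π.

Therefore ∮_C F · dr = 30276π.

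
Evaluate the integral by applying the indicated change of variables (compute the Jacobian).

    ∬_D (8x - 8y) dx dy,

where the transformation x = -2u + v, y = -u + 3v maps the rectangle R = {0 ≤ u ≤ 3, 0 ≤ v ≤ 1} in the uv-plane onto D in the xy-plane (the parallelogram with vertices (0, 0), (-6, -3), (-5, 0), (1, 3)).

Compute the Jacobian determinant of (x, y) with respect to (u, v):

    ∂(x,y)/∂(u,v) = | -2  1 | = (-2)(3) - (1)(-1) = -5.
                   | -1  3 |

Its absolute value is |J| = 5 (the area scaling factor).

Substituting x = -2u + v, y = -u + 3v into the integrand,

    8x - 8y → -8u - 16v,

so the integral becomes

    ∬_R (-8u - 16v) · |J| du dv = ∫_0^3 ∫_0^1 (-40u - 80v) dv du.

Inner (v): -40u - 40.
Outer (u): -300.

Therefore ∬_D (8x - 8y) dx dy = -300.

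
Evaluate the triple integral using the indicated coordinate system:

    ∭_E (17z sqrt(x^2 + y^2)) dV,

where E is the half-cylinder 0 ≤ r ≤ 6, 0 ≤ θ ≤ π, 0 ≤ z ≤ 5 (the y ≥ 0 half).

In cylindrical coordinates, x = r cos(θ), y = r sin(θ), z = z, and dV = r dr dθ dz.

The integrand becomes 17r z, so

    ∭_E (17z sqrt(x^2 + y^2)) dV = ∫_{0}^{π} ∫_{0}^{6} ∫_{0}^{5} (17r z) · r dz dr dθ.

Inner (z): 425r^2/2.
Middle (r from 0 to 6): 15300.
Outer (θ): 15300π.

Therefore the triple integral equals 15300π.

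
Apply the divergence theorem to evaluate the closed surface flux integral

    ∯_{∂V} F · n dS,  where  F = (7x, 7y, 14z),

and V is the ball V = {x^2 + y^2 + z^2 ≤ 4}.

By the divergence theorem,

    ∯_{∂V} F · n dS = ∭_V (∇ · F) dV.

Compute the divergence:
    ∇ · F = ∂F_x/∂x + ∂F_y/∂y + ∂F_z/∂z = 7 + 7 + 14 = 28.

In spherical coordinates, x = ρ sin(φ) cos(θ), y = ρ sin(φ) sin(θ), z = ρ cos(φ), dV = ρ^2 sin(φ) dρ dφ dθ, with 0 ≤ ρ ≤ 2, 0 ≤ φ ≤ π, 0 ≤ θ ≤ 2π.

The integrand, after substitution and multiplying by the volume element, becomes (28) · ρ^2 sin(φ), so

    ∭_V (∇·F) dV = ∫_0^{2π} ∫_0^{π} ∫_0^{2} (28) · ρ^2 sin(φ) dρ dφ dθ.

Inner (ρ from 0 to 2): 224sin(φ)/3.
Middle (φ from 0 to π): 448/3.
Outer (θ from 0 to 2π): 896π/3.

Therefore ∯_{∂V} F · n dS = 896π/3.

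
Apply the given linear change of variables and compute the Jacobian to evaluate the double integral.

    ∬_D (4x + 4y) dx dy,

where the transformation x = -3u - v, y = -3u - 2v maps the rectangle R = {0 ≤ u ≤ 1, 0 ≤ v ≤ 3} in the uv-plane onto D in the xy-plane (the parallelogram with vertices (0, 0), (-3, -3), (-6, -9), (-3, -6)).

Compute the Jacobian determinant of (x, y) with respect to (u, v):

    ∂(x,y)/∂(u,v) = | -3  -1 | = (-3)(-2) - (-1)(-3) = 3.
                   | -3  -2 |

Its absolute value is |J| = 3 (the area scaling factor).

Substituting x = -3u - v, y = -3u - 2v into the integrand,

    4x + 4y → -24u - 12v,

so the integral becomes

    ∬_R (-24u - 12v) · |J| du dv = ∫_0^1 ∫_0^3 (-72u - 36v) dv du.

Inner (v): -216u - 162.
Outer (u): -270.

Therefore ∬_D (4x + 4y) dx dy = -270.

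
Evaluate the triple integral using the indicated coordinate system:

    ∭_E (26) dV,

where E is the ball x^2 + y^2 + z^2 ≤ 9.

In spherical coordinates, x = ρ sin(φ) cos(θ), y = ρ sin(φ) sin(θ), z = ρ cos(φ), and dV = ρ^2 sin(φ) dρ dφ dθ.

The integrand becomes 26, so

    ∭_E (26) dV = ∫_{0}^{2π} ∫_{0}^{π} ∫_{0}^{3} (26) · ρ^2 sin(φ) dρ dφ dθ.

Inner (ρ): 234sin(φ).
Middle (φ): 468.
Outer (θ): 936π.

Therefore the triple integral equals 936π.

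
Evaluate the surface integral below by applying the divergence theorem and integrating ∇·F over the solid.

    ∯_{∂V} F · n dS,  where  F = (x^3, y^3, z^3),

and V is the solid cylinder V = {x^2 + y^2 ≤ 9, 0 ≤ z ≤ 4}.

By the divergence theorem,

    ∯_{∂V} F · n dS = ∭_V (∇ · F) dV.

Compute the divergence:
    ∇ · F = ∂F_x/∂x + ∂F_y/∂y + ∂F_z/∂z = 3x^2 + 3y^2 + 3z^2.

In cylindrical coordinates, x = r cos(θ), y = r sin(θ), z = z, dV = r dr dθ dz, with 0 ≤ r ≤ 3, 0 ≤ θ ≤ 2π, 0 ≤ z ≤ 4.

The integrand, after substitution and multiplying by the volume element, becomes (3r^2 + 3z^2) · r, so

    ∭_V (∇·F) dV = ∫_0^{2π} ∫_0^{3} ∫_0^{4} (3r^2 + 3z^2) · r dz dr dθ.

Inner (z from 0 to 4): 12r^3 + 64r.
Middle (r from 0 to 3): 531.
Outer (θ from 0 to 2π): 1062π.

Therefore ∯_{∂V} F · n dS = 1062π.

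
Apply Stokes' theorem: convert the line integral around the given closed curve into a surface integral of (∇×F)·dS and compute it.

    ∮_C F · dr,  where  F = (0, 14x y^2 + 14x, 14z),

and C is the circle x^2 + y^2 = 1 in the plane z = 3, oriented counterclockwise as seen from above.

Let S be the flat disk x^2 + y^2 ≤ 1 in the plane z = 3, with upward unit normal n̂ = ẑ. By Stokes' theorem,

    ∮_C F · dr = ∬_S (∇ × F) · n̂ dS = ∬_D (curl F)_z dA,

where D is the disk x^2 + y^2 ≤ 1.

Compute the curl of F = (0, 14x y^2 + 14x, 14z):
    (∇ × F)_x = ∂F_z/∂y - ∂F_y/∂z = 0,
    (∇ × F)_y = ∂F_x/∂z - ∂F_z/∂x = 0,
    (∇ × F)_z = ∂F_y/∂x - ∂F_x/∂y = 14y^2 + 14.

On z = 3, (curl F)_z = 14y^2 + 14.

Convert to polar (x = r cos θ, y = r sin θ, dA = r dr dθ); the integrand becomes 14r^2sin(θ)^2 + 14, so

    ∬_D (curl F)_z dA = ∫_0^{2π} ∫_0^{1} (14r^2sin(θ)^2 + 14) · r dr dθ.

Inner (r from 0 to 1): 7sin(θ)^2/2 + 7.
Outer (θ from 0 to 2π): 35π/2.

Therefore ∮_C F · dr = 35π/2.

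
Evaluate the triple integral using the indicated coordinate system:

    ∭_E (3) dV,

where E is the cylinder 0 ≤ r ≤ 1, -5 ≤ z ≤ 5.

In cylindrical coordinates, x = r cos(θ), y = r sin(θ), z = z, and dV = r dr dθ dz.

The integrand becomes 3, so

    ∭_E (3) dV = ∫_{0}^{2π} ∫_{0}^{1} ∫_{-5}^{5} (3) · r dz dr dθ.

Inner (z): 30r.
Middle (r from 0 to 1): 15.
Outer (θ): 30π.

Therefore the triple integral equals 30π.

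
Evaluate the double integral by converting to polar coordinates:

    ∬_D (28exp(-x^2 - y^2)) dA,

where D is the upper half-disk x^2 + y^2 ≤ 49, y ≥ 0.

The region D is 0 ≤ r ≤ 7, 0 ≤ θ ≤ π in polar coordinates, where x = r cos(θ), y = r sin(θ), and dA = r dr dθ.

Under the substitution, the integrand becomes 28exp(-r^2), so

    ∬_D (28exp(-x^2 - y^2)) dA = ∫_{0}^{π} ∫_{0}^{7} (28exp(-r^2)) · r dr dθ.

Inner integral (in r): ∫_{0}^{7} (28exp(-r^2)) · r dr = 14 - 14exp(-49).

Outer integral (in θ): ∫_{0}^{π} (14 - 14exp(-49)) dθ = -14π exp(-49) + 14π.

Therefore ∬_D (28exp(-x^2 - y^2)) dA = -14π exp(-49) + 14π.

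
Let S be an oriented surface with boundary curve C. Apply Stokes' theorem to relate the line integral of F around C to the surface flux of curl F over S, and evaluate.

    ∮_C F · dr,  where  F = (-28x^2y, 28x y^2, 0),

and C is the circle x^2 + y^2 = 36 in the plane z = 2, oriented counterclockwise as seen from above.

Let S be the flat disk x^2 + y^2 ≤ 36 in the plane z = 2, with upward unit normal n̂ = ẑ. By Stokes' theorem,

    ∮_C F · dr = ∬_S (∇ × F) · n̂ dS = ∬_D (curl F)_z dA,

where D is the disk x^2 + y^2 ≤ 36.

Compute the curl of F = (-28x^2y, 28x y^2, 0):
    (∇ × F)_x = ∂F_z/∂y - ∂F_y/∂z = 0,
    (∇ × F)_y = ∂F_x/∂z - ∂F_z/∂x = 0,
    (∇ × F)_z = ∂F_y/∂x - ∂F_x/∂y = 28x^2 + 28y^2.

On z = 2, (curl F)_z = 28x^2 + 28y^2.

Convert to polar (x = r cos θ, y = r sin θ, dA = r dr dθ); the integrand becomes 28r^2, so

    ∬_D (curl F)_z dA = ∫_0^{2π} ∫_0^{6} (28r^2) · r dr dθ.

Inner (r from 0 to 6): 9072.
Outer (θ from 0 to 2π): 18144π.

Therefore ∮_C F · dr = 18144π.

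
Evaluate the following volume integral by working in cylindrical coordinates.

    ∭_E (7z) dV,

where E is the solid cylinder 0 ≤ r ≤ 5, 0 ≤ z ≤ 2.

In cylindrical coordinates, x = r cos(θ), y = r sin(θ), z = z, and dV = r dr dθ dz.

The integrand becomes 7z, so

    ∭_E (7z) dV = ∫_{0}^{2π} ∫_{0}^{5} ∫_{0}^{2} (7z) · r dz dr dθ.

Inner (z): 14r.
Middle (r from 0 to 5): 175.
Outer (θ): 350π.

Therefore the triple integral equals 350π.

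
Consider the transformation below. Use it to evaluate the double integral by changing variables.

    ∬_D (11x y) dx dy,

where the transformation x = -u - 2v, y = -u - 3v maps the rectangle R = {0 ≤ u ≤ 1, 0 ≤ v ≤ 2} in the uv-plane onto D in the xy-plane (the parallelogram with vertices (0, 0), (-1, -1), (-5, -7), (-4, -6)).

Compute the Jacobian determinant of (x, y) with respect to (u, v):

    ∂(x,y)/∂(u,v) = | -1  -2 | = (-1)(-3) - (-2)(-1) = 1.
                   | -1  -3 |

Its absolute value is |J| = 1 (the area scaling factor).

Substituting x = -u - 2v, y = -u - 3v into the integrand,

    11x y → 11u^2 + 55u v + 66v^2,

so the integral becomes

    ∬_R (11u^2 + 55u v + 66v^2) · |J| du dv = ∫_0^1 ∫_0^2 (11u^2 + 55u v + 66v^2) dv du.

Inner (v): 22u^2 + 110u + 176.
Outer (u): 715/3.

Therefore ∬_D (11x y) dx dy = 715/3.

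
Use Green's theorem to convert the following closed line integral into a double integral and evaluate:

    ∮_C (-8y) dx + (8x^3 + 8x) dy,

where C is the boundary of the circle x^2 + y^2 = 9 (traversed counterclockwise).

Green's theorem converts the closed line integral into a double integral over the enclosed region D:

    ∮_C P dx + Q dy = ∬_D (∂Q/∂x - ∂P/∂y) dA.

Here P = -8y, Q = 8x^3 + 8x, so

    ∂Q/∂x = 24x^2 + 8,    ∂P/∂y = -8,
    ∂Q/∂x - ∂P/∂y = 24x^2 + 16.

D is the region x^2 + y^2 ≤ 9. Evaluating the double integral:

In polar coordinates (x = r cos θ, y = r sin θ, dA = r dr dθ) the integrand becomes 24r^2cos(θ)^2 + 16, so

    ∬_D (24x^2 + 16) dA = ∫_0^{2π} ∫_0^{3} (24r^2cos(θ)^2 + 16) · r dr dθ.

Inner (r from 0 to 3): 486cos(θ)^2 + 72.
Outer (θ from 0 to 2π): 630π.

Therefore ∮_C P dx + Q dy = 630π.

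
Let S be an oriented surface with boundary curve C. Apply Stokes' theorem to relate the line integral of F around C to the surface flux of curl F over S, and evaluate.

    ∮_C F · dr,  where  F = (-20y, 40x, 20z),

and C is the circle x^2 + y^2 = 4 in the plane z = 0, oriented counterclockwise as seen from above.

Let S be the flat disk x^2 + y^2 ≤ 4 in the plane z = 0, with upward unit normal n̂ = ẑ. By Stokes' theorem,

    ∮_C F · dr = ∬_S (∇ × F) · n̂ dS = ∬_D (curl F)_z dA,

where D is the disk x^2 + y^2 ≤ 4.

Compute the curl of F = (-20y, 40x, 20z):
    (∇ × F)_x = ∂F_z/∂y - ∂F_y/∂z = 0,
    (∇ × F)_y = ∂F_x/∂z - ∂F_z/∂x = 0,
    (∇ × F)_z = ∂F_y/∂x - ∂F_x/∂y = 60.

On z = 0, (curl F)_z = 60.

Convert to polar (x = r cos θ, y = r sin θ, dA = r dr dθ); the integrand becomes 60, so

    ∬_D (curl F)_z dA = ∫_0^{2π} ∫_0^{2} (60) · r dr dθ.

Inner (r from 0 to 2): 120.
Outer (θ from 0 to 2π): 240π.

Therefore ∮_C F · dr = 240π.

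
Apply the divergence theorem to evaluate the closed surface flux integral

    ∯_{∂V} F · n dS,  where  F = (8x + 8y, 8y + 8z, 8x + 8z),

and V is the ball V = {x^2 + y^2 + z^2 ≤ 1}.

By the divergence theorem,

    ∯_{∂V} F · n dS = ∭_V (∇ · F) dV.

Compute the divergence:
    ∇ · F = ∂F_x/∂x + ∂F_y/∂y + ∂F_z/∂z = 8 + 8 + 8 = 24.

In spherical coordinates, x = ρ sin(φ) cos(θ), y = ρ sin(φ) sin(θ), z = ρ cos(φ), dV = ρ^2 sin(φ) dρ dφ dθ, with 0 ≤ ρ ≤ 1, 0 ≤ φ ≤ π, 0 ≤ θ ≤ 2π.

The integrand, after substitution and multiplying by the volume element, becomes (24) · ρ^2 sin(φ), so

    ∭_V (∇·F) dV = ∫_0^{2π} ∫_0^{π} ∫_0^{1} (24) · ρ^2 sin(φ) dρ dφ dθ.

Inner (ρ from 0 to 1): 8sin(φ).
Middle (φ from 0 to π): 16.
Outer (θ from 0 to 2π): 32π.

Therefore ∯_{∂V} F · n dS = 32π.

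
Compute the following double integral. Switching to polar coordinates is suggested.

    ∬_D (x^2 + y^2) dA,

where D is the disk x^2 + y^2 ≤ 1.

The region D is 0 ≤ r ≤ 1, 0 ≤ θ ≤ 2π in polar coordinates, where x = r cos(θ), y = r sin(θ), and dA = r dr dθ.

Under the substitution, the integrand becomes r^2, so

    ∬_D (x^2 + y^2) dA = ∫_{0}^{2π} ∫_{0}^{1} (r^2) · r dr dθ.

Inner integral (in r): ∫_{0}^{1} (r^2) · r dr = 1/4.

Outer integral (in θ): ∫_{0}^{2π} (1/4) dθ = π/2.

Therefore ∬_D (x^2 + y^2) dA = π/2.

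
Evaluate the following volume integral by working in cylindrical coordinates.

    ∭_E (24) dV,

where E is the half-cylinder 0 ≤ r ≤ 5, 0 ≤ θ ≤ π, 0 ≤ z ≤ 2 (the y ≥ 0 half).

In cylindrical coordinates, x = r cos(θ), y = r sin(θ), z = z, and dV = r dr dθ dz.

The integrand becomes 24, so

    ∭_E (24) dV = ∫_{0}^{π} ∫_{0}^{5} ∫_{0}^{2} (24) · r dz dr dθ.

Inner (z): 48r.
Middle (r from 0 to 5): 600.
Outer (θ): 600π.

Therefore the triple integral equals 600π.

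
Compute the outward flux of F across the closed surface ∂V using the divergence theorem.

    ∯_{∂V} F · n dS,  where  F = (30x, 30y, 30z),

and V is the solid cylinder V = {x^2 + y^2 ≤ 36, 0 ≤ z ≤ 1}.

By the divergence theorem,

    ∯_{∂V} F · n dS = ∭_V (∇ · F) dV.

Compute the divergence:
    ∇ · F = ∂F_x/∂x + ∂F_y/∂y + ∂F_z/∂z = 30 + 30 + 30 = 90.

In cylindrical coordinates, x = r cos(θ), y = r sin(θ), z = z, dV = r dr dθ dz, with 0 ≤ r ≤ 6, 0 ≤ θ ≤ 2π, 0 ≤ z ≤ 1.

The integrand, after substitution and multiplying by the volume element, becomes (90) · r, so

    ∭_V (∇·F) dV = ∫_0^{2π} ∫_0^{6} ∫_0^{1} (90) · r dz dr dθ.

Inner (z from 0 to 1): 90r.
Middle (r from 0 to 6): 1620.
Outer (θ from 0 to 2π): 3240π.

Therefore ∯_{∂V} F · n dS = 3240π.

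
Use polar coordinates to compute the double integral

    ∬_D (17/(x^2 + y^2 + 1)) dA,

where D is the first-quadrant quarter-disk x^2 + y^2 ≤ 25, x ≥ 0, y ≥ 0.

The region D is 0 ≤ r ≤ 5, 0 ≤ θ ≤ π/2 in polar coordinates, where x = r cos(θ), y = r sin(θ), and dA = r dr dθ.

Under the substitution, the integrand becomes 17/(r^2 + 1), so

    ∬_D (17/(x^2 + y^2 + 1)) dA = ∫_{0}^{π/2} ∫_{0}^{5} (17/(r^2 + 1)) · r dr dθ.

Inner integral (in r): ∫_{0}^{5} (17/(r^2 + 1)) · r dr = 17log(26)/2.

Outer integral (in θ): ∫_{0}^{π/2} (17log(26)/2) dθ = 17π log(26)/4.

Therefore ∬_D (17/(x^2 + y^2 + 1)) dA = 17π log(26)/4.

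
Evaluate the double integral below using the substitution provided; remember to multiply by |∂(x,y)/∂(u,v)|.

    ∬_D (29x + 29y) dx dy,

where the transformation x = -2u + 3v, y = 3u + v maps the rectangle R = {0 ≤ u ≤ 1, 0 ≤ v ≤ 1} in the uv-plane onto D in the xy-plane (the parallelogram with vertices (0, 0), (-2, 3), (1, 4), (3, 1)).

Compute the Jacobian determinant of (x, y) with respect to (u, v):

    ∂(x,y)/∂(u,v) = | -2  3 | = (-2)(1) - (3)(3) = -11.
                   | 3  1 |

Its absolute value is |J| = 11 (the area scaling factor).

Substituting x = -2u + 3v, y = 3u + v into the integrand,

    29x + 29y → 29u + 116v,

so the integral becomes

    ∬_R (29u + 116v) · |J| du dv = ∫_0^1 ∫_0^1 (319u + 1276v) dv du.

Inner (v): 319u + 638.
Outer (u): 1595/2.

Therefore ∬_D (29x + 29y) dx dy = 1595/2.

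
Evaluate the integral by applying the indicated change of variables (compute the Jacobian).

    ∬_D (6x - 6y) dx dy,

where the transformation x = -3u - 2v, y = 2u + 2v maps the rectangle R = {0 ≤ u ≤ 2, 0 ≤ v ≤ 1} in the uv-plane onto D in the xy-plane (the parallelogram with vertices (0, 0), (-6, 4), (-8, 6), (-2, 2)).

Compute the Jacobian determinant of (x, y) with respect to (u, v):

    ∂(x,y)/∂(u,v) = | -3  -2 | = (-3)(2) - (-2)(2) = -2.
                   | 2  2 |

Its absolute value is |J| = 2 (the area scaling factor).

Substituting x = -3u - 2v, y = 2u + 2v into the integrand,

    6x - 6y → -30u - 24v,

so the integral becomes

    ∬_R (-30u - 24v) · |J| du dv = ∫_0^2 ∫_0^1 (-60u - 48v) dv du.

Inner (v): -60u - 24.
Outer (u): -168.

Therefore ∬_D (6x - 6y) dx dy = -168.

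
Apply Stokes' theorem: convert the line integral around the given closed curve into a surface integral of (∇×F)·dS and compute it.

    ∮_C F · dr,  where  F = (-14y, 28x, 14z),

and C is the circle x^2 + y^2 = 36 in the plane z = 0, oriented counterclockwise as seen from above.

Let S be the flat disk x^2 + y^2 ≤ 36 in the plane z = 0, with upward unit normal n̂ = ẑ. By Stokes' theorem,

    ∮_C F · dr = ∬_S (∇ × F) · n̂ dS = ∬_D (curl F)_z dA,

where D is the disk x^2 + y^2 ≤ 36.

Compute the curl of F = (-14y, 28x, 14z):
    (∇ × F)_x = ∂F_z/∂y - ∂F_y/∂z = 0,
    (∇ × F)_y = ∂F_x/∂z - ∂F_z/∂x = 0,
    (∇ × F)_z = ∂F_y/∂x - ∂F_x/∂y = 42.

On z = 0, (curl F)_z = 42.

Convert to polar (x = r cos θ, y = r sin θ, dA = r dr dθ); the integrand becomes 42, so

    ∬_D (curl F)_z dA = ∫_0^{2π} ∫_0^{6} (42) · r dr dθ.

Inner (r from 0 to 6): 756.
Outer (θ from 0 to 2π): 1512π.

Therefore ∮_C F · dr = 1512π.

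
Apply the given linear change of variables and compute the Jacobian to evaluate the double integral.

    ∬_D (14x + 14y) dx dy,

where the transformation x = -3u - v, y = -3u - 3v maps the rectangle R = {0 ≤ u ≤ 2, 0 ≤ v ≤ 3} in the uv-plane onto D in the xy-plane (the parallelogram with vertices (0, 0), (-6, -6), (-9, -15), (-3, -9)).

Compute the Jacobian determinant of (x, y) with respect to (u, v):

    ∂(x,y)/∂(u,v) = | -3  -1 | = (-3)(-3) - (-1)(-3) = 6.
                   | -3  -3 |

Its absolute value is |J| = 6 (the area scaling factor).

Substituting x = -3u - v, y = -3u - 3v into the integrand,

    14x + 14y → -84u - 56v,

so the integral becomes

    ∬_R (-84u - 56v) · |J| du dv = ∫_0^2 ∫_0^3 (-504u - 336v) dv du.

Inner (v): -1512u - 1512.
Outer (u): -6048.

Therefore ∬_D (14x + 14y) dx dy = -6048.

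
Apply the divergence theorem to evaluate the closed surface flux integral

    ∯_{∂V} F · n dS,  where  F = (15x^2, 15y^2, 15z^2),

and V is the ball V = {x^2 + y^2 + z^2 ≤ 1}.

By the divergence theorem,

    ∯_{∂V} F · n dS = ∭_V (∇ · F) dV.

Compute the divergence:
    ∇ · F = ∂F_x/∂x + ∂F_y/∂y + ∂F_z/∂z = 30x + 30y + 30z.

In spherical coordinates, x = ρ sin(φ) cos(θ), y = ρ sin(φ) sin(θ), z = ρ cos(φ), dV = ρ^2 sin(φ) dρ dφ dθ, with 0 ≤ ρ ≤ 1, 0 ≤ φ ≤ π, 0 ≤ θ ≤ 2π.

The integrand, after substitution and multiplying by the volume element, becomes (30ρ (sqrt(2)sin(φ)sin(θ + π/4) + cos(φ))) · ρ^2 sin(φ), so

    ∭_V (∇·F) dV = ∫_0^{2π} ∫_0^{π} ∫_0^{1} (30ρ (sqrt(2)sin(φ)sin(θ + π/4) + cos(φ))) · ρ^2 sin(φ) dρ dφ dθ.

Inner (ρ from 0 to 1): 15(sqrt(2)sin(φ)sin(θ + π/4) + cos(φ))sin(φ)/2.
Middle (φ from 0 to π): 15sqrt(2)π sin(θ + π/4)/4.
Outer (θ from 0 to 2π): 0.

Therefore ∯_{∂V} F · n dS = 0.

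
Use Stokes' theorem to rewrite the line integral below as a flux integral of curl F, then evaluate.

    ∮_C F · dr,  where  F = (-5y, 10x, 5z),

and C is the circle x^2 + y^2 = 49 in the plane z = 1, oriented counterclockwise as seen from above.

Let S be the flat disk x^2 + y^2 ≤ 49 in the plane z = 1, with upward unit normal n̂ = ẑ. By Stokes' theorem,

    ∮_C F · dr = ∬_S (∇ × F) · n̂ dS = ∬_D (curl F)_z dA,

where D is the disk x^2 + y^2 ≤ 49.

Compute the curl of F = (-5y, 10x, 5z):
    (∇ × F)_x = ∂F_z/∂y - ∂F_y/∂z = 0,
    (∇ × F)_y = ∂F_x/∂z - ∂F_z/∂x = 0,
    (∇ × F)_z = ∂F_y/∂x - ∂F_x/∂y = 15.

On z = 1, (curl F)_z = 15.

Convert to polar (x = r cos θ, y = r sin θ, dA = r dr dθ); the integrand becomes 15, so

    ∬_D (curl F)_z dA = ∫_0^{2π} ∫_0^{7} (15) · r dr dθ.

Inner (r from 0 to 7): 735/2.
Outer (θ from 0 to 2π): 735π.

Therefore ∮_C F · dr = 735π.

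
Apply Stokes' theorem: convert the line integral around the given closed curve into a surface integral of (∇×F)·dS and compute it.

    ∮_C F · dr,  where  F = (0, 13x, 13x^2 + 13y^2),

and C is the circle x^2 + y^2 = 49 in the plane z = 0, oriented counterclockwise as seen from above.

Let S be the flat disk x^2 + y^2 ≤ 49 in the plane z = 0, with upward unit normal n̂ = ẑ. By Stokes' theorem,

    ∮_C F · dr = ∬_S (∇ × F) · n̂ dS = ∬_D (curl F)_z dA,

where D is the disk x^2 + y^2 ≤ 49.

Compute the curl of F = (0, 13x, 13x^2 + 13y^2):
    (∇ × F)_x = ∂F_z/∂y - ∂F_y/∂z = 26y,
    (∇ × F)_y = ∂F_x/∂z - ∂F_z/∂x = -26x,
    (∇ × F)_z = ∂F_y/∂x - ∂F_x/∂y = 13.

On z = 0, (curl F)_z = 13.

Convert to polar (x = r cos θ, y = r sin θ, dA = r dr dθ); the integrand becomes 13, so

    ∬_D (curl F)_z dA = ∫_0^{2π} ∫_0^{7} (13) · r dr dθ.

Inner (r from 0 to 7): 637/2.
Outer (θ from 0 to 2π): 637π.

Therefore ∮_C F · dr = 637π.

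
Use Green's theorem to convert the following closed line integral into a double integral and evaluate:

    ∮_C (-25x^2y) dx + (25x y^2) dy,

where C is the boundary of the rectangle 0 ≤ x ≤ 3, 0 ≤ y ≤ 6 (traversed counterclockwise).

Green's theorem converts the closed line integral into a double integral over the enclosed region D:

    ∮_C P dx + Q dy = ∬_D (∂Q/∂x - ∂P/∂y) dA.

Here P = -25x^2y, Q = 25x y^2, so

    ∂Q/∂x = 25y^2,    ∂P/∂y = -25x^2,
    ∂Q/∂x - ∂P/∂y = 25x^2 + 25y^2.

D is the region 0 ≤ x ≤ 3, 0 ≤ y ≤ 6. Evaluating the double integral:

    ∬_D (25x^2 + 25y^2) dA = ∫_0^{3} ∫_0^{6} (25x^2 + 25y^2) dy dx.

Inner (y from 0 to 6): 150x^2 + 1800.
Outer (x from 0 to 3): 6750.

Therefore ∮_C P dx + Q dy = 6750.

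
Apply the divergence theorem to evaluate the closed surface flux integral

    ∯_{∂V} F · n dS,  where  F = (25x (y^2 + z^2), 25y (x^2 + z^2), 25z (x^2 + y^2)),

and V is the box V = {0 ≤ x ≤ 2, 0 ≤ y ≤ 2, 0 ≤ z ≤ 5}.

By the divergence theorem,

    ∯_{∂V} F · n dS = ∭_V (∇ · F) dV.

Compute the divergence:
    ∇ · F = ∂F_x/∂x + ∂F_y/∂y + ∂F_z/∂z = 25y^2 + 25z^2 + 25x^2 + 25z^2 + 25x^2 + 25y^2 = 50x^2 + 50y^2 + 50z^2.

V is a rectangular box, so dV = dx dy dz with 0 ≤ x ≤ 2, 0 ≤ y ≤ 2, 0 ≤ z ≤ 5.

Integrate (50x^2 + 50y^2 + 50z^2) over V as an iterated integral:

    ∭_V (∇·F) dV = ∫_0^{2} ∫_0^{2} ∫_0^{5} (50x^2 + 50y^2 + 50z^2) dz dy dx.

Inner (z from 0 to 5): 250x^2 + 250y^2 + 6250/3.
Middle (y from 0 to 2): 500x^2 + 14500/3.
Outer (x from 0 to 2): 11000.

Therefore ∯_{∂V} F · n dS = 11000.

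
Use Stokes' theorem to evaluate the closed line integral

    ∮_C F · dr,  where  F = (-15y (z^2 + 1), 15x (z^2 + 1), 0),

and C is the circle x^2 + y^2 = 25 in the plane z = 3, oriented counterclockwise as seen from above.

Let S be the flat disk x^2 + y^2 ≤ 25 in the plane z = 3, with upward unit normal n̂ = ẑ. By Stokes' theorem,

    ∮_C F · dr = ∬_S (∇ × F) · n̂ dS = ∬_D (curl F)_z dA,

where D is the disk x^2 + y^2 ≤ 25.

Compute the curl of F = (-15y (z^2 + 1), 15x (z^2 + 1), 0):
    (∇ × F)_x = ∂F_z/∂y - ∂F_y/∂z = -30x z,
    (∇ × F)_y = ∂F_x/∂z - ∂F_z/∂x = -30y z,
    (∇ × F)_z = ∂F_y/∂x - ∂F_x/∂y = 30z^2 + 30.

On z = 3, (curl F)_z = 300.

Convert to polar (x = r cos θ, y = r sin θ, dA = r dr dθ); the integrand becomes 300, so

    ∬_D (curl F)_z dA = ∫_0^{2π} ∫_0^{5} (300) · r dr dθ.

Inner (r from 0 to 5): 3750.
Outer (θ from 0 to 2π): 7500π.

Therefore ∮_C F · dr = 7500π.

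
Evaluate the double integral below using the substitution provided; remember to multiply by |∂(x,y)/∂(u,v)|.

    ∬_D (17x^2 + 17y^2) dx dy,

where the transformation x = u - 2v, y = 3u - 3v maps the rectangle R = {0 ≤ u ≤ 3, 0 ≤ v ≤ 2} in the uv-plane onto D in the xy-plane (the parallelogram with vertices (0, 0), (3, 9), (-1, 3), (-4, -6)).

Compute the Jacobian determinant of (x, y) with respect to (u, v):

    ∂(x,y)/∂(u,v) = | 1  -2 | = (1)(-3) - (-2)(3) = 3.
                   | 3  -3 |

Its absolute value is |J| = 3 (the area scaling factor).

Substituting x = u - 2v, y = 3u - 3v into the integrand,

    17x^2 + 17y^2 → 170u^2 - 374u v + 221v^2,

so the integral becomes

    ∬_R (170u^2 - 374u v + 221v^2) · |J| du dv = ∫_0^3 ∫_0^2 (510u^2 - 1122u v + 663v^2) dv du.

Inner (v): 1020u^2 - 2244u + 1768.
Outer (u): 4386.

Therefore ∬_D (17x^2 + 17y^2) dx dy = 4386.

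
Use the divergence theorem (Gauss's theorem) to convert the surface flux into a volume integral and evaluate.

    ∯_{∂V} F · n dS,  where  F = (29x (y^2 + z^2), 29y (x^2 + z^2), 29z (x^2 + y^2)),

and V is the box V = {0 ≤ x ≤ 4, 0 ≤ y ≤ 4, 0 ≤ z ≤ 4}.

By the divergence theorem,

    ∯_{∂V} F · n dS = ∭_V (∇ · F) dV.

Compute the divergence:
    ∇ · F = ∂F_x/∂x + ∂F_y/∂y + ∂F_z/∂z = 29y^2 + 29z^2 + 29x^2 + 29z^2 + 29x^2 + 29y^2 = 58x^2 + 58y^2 + 58z^2.

V is a rectangular box, so dV = dx dy dz with 0 ≤ x ≤ 4, 0 ≤ y ≤ 4, 0 ≤ z ≤ 4.

Integrate (58x^2 + 58y^2 + 58z^2) over V as an iterated integral:

    ∭_V (∇·F) dV = ∫_0^{4} ∫_0^{4} ∫_0^{4} (58x^2 + 58y^2 + 58z^2) dz dy dx.

Inner (z from 0 to 4): 232x^2 + 232y^2 + 3712/3.
Middle (y from 0 to 4): 928x^2 + 29696/3.
Outer (x from 0 to 4): 59392.

Therefore ∯_{∂V} F · n dS = 59392.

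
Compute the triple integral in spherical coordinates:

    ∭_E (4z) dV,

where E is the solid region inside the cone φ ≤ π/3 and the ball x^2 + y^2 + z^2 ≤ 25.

In spherical coordinates, x = ρ sin(φ) cos(θ), y = ρ sin(φ) sin(θ), z = ρ cos(φ), and dV = ρ^2 sin(φ) dρ dφ dθ.

The integrand becomes 4ρ cos(φ), so

    ∭_E (4z) dV = ∫_{0}^{2π} ∫_{0}^{π/3} ∫_{0}^{5} (4ρ cos(φ)) · ρ^2 sin(φ) dρ dφ dθ.

Inner (ρ): 625sin(2φ)/2.
Middle (φ): 1875/8.
Outer (θ): 1875π/4.

Therefore the triple integral equals 1875π/4.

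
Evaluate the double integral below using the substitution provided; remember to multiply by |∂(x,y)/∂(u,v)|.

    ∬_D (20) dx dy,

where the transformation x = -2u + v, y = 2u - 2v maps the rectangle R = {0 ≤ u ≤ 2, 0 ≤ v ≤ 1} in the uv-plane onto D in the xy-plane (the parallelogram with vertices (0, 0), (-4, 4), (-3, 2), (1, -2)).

Compute the Jacobian determinant of (x, y) with respect to (u, v):

    ∂(x,y)/∂(u,v) = | -2  1 | = (-2)(-2) - (1)(2) = 2.
                   | 2  -2 |

Its absolute value is |J| = 2 (the area scaling factor).

Substituting x = -2u + v, y = 2u - 2v into the integrand,

    20 → 20,

so the integral becomes

    ∬_R (20) · |J| du dv = ∫_0^2 ∫_0^1 (40) dv du.

Inner (v): 40.
Outer (u): 80.

Therefore ∬_D (20) dx dy = 80.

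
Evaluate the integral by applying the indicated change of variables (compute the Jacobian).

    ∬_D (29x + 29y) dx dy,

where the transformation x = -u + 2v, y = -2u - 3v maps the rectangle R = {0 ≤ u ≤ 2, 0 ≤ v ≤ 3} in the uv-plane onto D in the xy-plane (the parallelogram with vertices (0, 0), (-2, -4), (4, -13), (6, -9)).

Compute the Jacobian determinant of (x, y) with respect to (u, v):

    ∂(x,y)/∂(u,v) = | -1  2 | = (-1)(-3) - (2)(-2) = 7.
                   | -2  -3 |

Its absolute value is |J| = 7 (the area scaling factor).

Substituting x = -u + 2v, y = -2u - 3v into the integrand,

    29x + 29y → -87u - 29v,

so the integral becomes

    ∬_R (-87u - 29v) · |J| du dv = ∫_0^2 ∫_0^3 (-609u - 203v) dv du.

Inner (v): -1827u - 1827/2.
Outer (u): -5481.

Therefore ∬_D (29x + 29y) dx dy = -5481.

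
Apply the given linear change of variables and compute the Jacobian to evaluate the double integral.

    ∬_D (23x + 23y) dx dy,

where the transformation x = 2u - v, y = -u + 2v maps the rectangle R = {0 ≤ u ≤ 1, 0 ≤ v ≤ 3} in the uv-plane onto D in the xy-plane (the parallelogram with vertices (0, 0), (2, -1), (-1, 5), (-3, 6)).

Compute the Jacobian determinant of (x, y) with respect to (u, v):

    ∂(x,y)/∂(u,v) = | 2  -1 | = (2)(2) - (-1)(-1) = 3.
                   | -1  2 |

Its absolute value is |J| = 3 (the area scaling factor).

Substituting x = 2u - v, y = -u + 2v into the integrand,

    23x + 23y → 23u + 23v,

so the integral becomes

    ∬_R (23u + 23v) · |J| du dv = ∫_0^1 ∫_0^3 (69u + 69v) dv du.

Inner (v): 207u + 621/2.
Outer (u): 414.

Therefore ∬_D (23x + 23y) dx dy = 414.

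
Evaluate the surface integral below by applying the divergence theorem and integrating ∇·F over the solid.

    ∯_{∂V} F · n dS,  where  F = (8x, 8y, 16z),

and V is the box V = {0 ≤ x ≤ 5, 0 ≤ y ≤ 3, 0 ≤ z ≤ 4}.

By the divergence theorem,

    ∯_{∂V} F · n dS = ∭_V (∇ · F) dV.

Compute the divergence:
    ∇ · F = ∂F_x/∂x + ∂F_y/∂y + ∂F_z/∂z = 8 + 8 + 16 = 32.

V is a rectangular box, so dV = dx dy dz with 0 ≤ x ≤ 5, 0 ≤ y ≤ 3, 0 ≤ z ≤ 4.

Integrate (32) over V as an iterated integral:

    ∭_V (∇·F) dV = ∫_0^{5} ∫_0^{3} ∫_0^{4} (32) dz dy dx.

Inner (z from 0 to 4): 128.
Middle (y from 0 to 3): 384.
Outer (x from 0 to 5): 1920.

Therefore ∯_{∂V} F · n dS = 1920.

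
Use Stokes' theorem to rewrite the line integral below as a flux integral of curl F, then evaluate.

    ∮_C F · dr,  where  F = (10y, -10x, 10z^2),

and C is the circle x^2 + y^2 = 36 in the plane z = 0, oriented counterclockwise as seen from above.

Let S be the flat disk x^2 + y^2 ≤ 36 in the plane z = 0, with upward unit normal n̂ = ẑ. By Stokes' theorem,

    ∮_C F · dr = ∬_S (∇ × F) · n̂ dS = ∬_D (curl F)_z dA,

where D is the disk x^2 + y^2 ≤ 36.

Compute the curl of F = (10y, -10x, 10z^2):
    (∇ × F)_x = ∂F_z/∂y - ∂F_y/∂z = 0,
    (∇ × F)_y = ∂F_x/∂z - ∂F_z/∂x = 0,
    (∇ × F)_z = ∂F_y/∂x - ∂F_x/∂y = -20.

On z = 0, (curl F)_z = -20.

Convert to polar (x = r cos θ, y = r sin θ, dA = r dr dθ); the integrand becomes -20, so

    ∬_D (curl F)_z dA = ∫_0^{2π} ∫_0^{6} (-20) · r dr dθ.

Inner (r from 0 to 6): -360.
Outer (θ from 0 to 2π): -720π.

Therefore ∮_C F · dr = -720π.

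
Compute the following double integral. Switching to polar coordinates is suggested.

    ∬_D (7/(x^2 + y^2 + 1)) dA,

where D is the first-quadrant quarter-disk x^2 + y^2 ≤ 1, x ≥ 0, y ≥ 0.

The region D is 0 ≤ r ≤ 1, 0 ≤ θ ≤ π/2 in polar coordinates, where x = r cos(θ), y = r sin(θ), and dA = r dr dθ.

Under the substitution, the integrand becomes 7/(r^2 + 1), so

    ∬_D (7/(x^2 + y^2 + 1)) dA = ∫_{0}^{π/2} ∫_{0}^{1} (7/(r^2 + 1)) · r dr dθ.

Inner integral (in r): ∫_{0}^{1} (7/(r^2 + 1)) · r dr = 7log(2)/2.

Outer integral (in θ): ∫_{0}^{π/2} (7log(2)/2) dθ = 7π log(2)/4.

Therefore ∬_D (7/(x^2 + y^2 + 1)) dA = 7π log(2)/4.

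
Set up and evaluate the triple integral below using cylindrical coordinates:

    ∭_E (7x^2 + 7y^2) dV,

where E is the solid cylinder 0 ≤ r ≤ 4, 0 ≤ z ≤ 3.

In cylindrical coordinates, x = r cos(θ), y = r sin(θ), z = z, and dV = r dr dθ dz.

The integrand becomes 7r^2, so

    ∭_E (7x^2 + 7y^2) dV = ∫_{0}^{2π} ∫_{0}^{4} ∫_{0}^{3} (7r^2) · r dz dr dθ.

Inner (z): 21r^3.
Middle (r from 0 to 4): 1344.
Outer (θ): 2688π.

Therefore the triple integral equals 2688π.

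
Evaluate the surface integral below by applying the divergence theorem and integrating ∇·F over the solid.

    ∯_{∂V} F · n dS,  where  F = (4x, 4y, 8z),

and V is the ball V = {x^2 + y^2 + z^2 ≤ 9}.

By the divergence theorem,

    ∯_{∂V} F · n dS = ∭_V (∇ · F) dV.

Compute the divergence:
    ∇ · F = ∂F_x/∂x + ∂F_y/∂y + ∂F_z/∂z = 4 + 4 + 8 = 16.

In spherical coordinates, x = ρ sin(φ) cos(θ), y = ρ sin(φ) sin(θ), z = ρ cos(φ), dV = ρ^2 sin(φ) dρ dφ dθ, with 0 ≤ ρ ≤ 3, 0 ≤ φ ≤ π, 0 ≤ θ ≤ 2π.

The integrand, after substitution and multiplying by the volume element, becomes (16) · ρ^2 sin(φ), so

    ∭_V (∇·F) dV = ∫_0^{2π} ∫_0^{π} ∫_0^{3} (16) · ρ^2 sin(φ) dρ dφ dθ.

Inner (ρ from 0 to 3): 144sin(φ).
Middle (φ from 0 to π): 288.
Outer (θ from 0 to 2π): 576π.

Therefore ∯_{∂V} F · n dS = 576π.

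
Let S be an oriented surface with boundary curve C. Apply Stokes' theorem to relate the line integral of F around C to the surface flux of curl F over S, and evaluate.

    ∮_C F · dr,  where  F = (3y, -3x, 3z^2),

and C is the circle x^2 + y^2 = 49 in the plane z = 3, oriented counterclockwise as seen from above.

Let S be the flat disk x^2 + y^2 ≤ 49 in the plane z = 3, with upward unit normal n̂ = ẑ. By Stokes' theorem,

    ∮_C F · dr = ∬_S (∇ × F) · n̂ dS = ∬_D (curl F)_z dA,

where D is the disk x^2 + y^2 ≤ 49.

Compute the curl of F = (3y, -3x, 3z^2):
    (∇ × F)_x = ∂F_z/∂y - ∂F_y/∂z = 0,
    (∇ × F)_y = ∂F_x/∂z - ∂F_z/∂x = 0,
    (∇ × F)_z = ∂F_y/∂x - ∂F_x/∂y = -6.

On z = 3, (curl F)_z = -6.

Convert to polar (x = r cos θ, y = r sin θ, dA = r dr dθ); the integrand becomes -6, so

    ∬_D (curl F)_z dA = ∫_0^{2π} ∫_0^{7} (-6) · r dr dθ.

Inner (r from 0 to 7): -147.
Outer (θ from 0 to 2π): -294π.

Therefore ∮_C F · dr = -294π.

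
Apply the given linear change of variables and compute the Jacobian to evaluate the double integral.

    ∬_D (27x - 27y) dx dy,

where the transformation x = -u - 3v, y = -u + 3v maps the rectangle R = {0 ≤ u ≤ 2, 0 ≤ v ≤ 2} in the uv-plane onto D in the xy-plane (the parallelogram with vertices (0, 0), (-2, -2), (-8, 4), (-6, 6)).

Compute the Jacobian determinant of (x, y) with respect to (u, v):

    ∂(x,y)/∂(u,v) = | -1  -3 | = (-1)(3) - (-3)(-1) = -6.
                   | -1  3 |

Its absolute value is |J| = 6 (the area scaling factor).

Substituting x = -u - 3v, y = -u + 3v into the integrand,

    27x - 27y → -162v,

so the integral becomes

    ∬_R (-162v) · |J| du dv = ∫_0^2 ∫_0^2 (-972v) dv du.

Inner (v): -1944.
Outer (u): -3888.

Therefore ∬_D (27x - 27y) dx dy = -3888.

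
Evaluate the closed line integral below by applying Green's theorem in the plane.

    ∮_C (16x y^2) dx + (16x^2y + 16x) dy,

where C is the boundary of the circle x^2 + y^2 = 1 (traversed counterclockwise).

Green's theorem converts the closed line integral into a double integral over the enclosed region D:

    ∮_C P dx + Q dy = ∬_D (∂Q/∂x - ∂P/∂y) dA.

Here P = 16x y^2, Q = 16x^2y + 16x, so

    ∂Q/∂x = 32x y + 16,    ∂P/∂y = 32x y,
    ∂Q/∂x - ∂P/∂y = 16.

D is the region x^2 + y^2 ≤ 1. Evaluating the double integral:

In polar coordinates (x = r cos θ, y = r sin θ, dA = r dr dθ) the integrand becomes 16, so

    ∬_D (16) dA = ∫_0^{2π} ∫_0^{1} (16) · r dr dθ.

Inner (r from 0 to 1): 8.
Outer (θ from 0 to 2π): 16π.

Therefore ∮_C P dx + Q dy = 16π.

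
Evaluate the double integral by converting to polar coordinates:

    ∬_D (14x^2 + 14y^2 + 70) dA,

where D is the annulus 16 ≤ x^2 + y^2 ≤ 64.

The region D is 4 ≤ r ≤ 8, 0 ≤ θ ≤ 2π in polar coordinates, where x = r cos(θ), y = r sin(θ), and dA = r dr dθ.

Under the substitution, the integrand becomes 14r^2 + 70, so

    ∬_D (14x^2 + 14y^2 + 70) dA = ∫_{0}^{2π} ∫_{4}^{8} (14r^2 + 70) · r dr dθ.

Inner integral (in r): ∫_{4}^{8} (14r^2 + 70) · r dr = 15120.

Outer integral (in θ): ∫_{0}^{2π} (15120) dθ = 30240π.

Therefore ∬_D (14x^2 + 14y^2 + 70) dA = 30240π.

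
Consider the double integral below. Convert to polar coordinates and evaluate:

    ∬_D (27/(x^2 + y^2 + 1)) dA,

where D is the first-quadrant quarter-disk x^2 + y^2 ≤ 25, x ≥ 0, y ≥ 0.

The region D is 0 ≤ r ≤ 5, 0 ≤ θ ≤ π/2 in polar coordinates, where x = r cos(θ), y = r sin(θ), and dA = r dr dθ.

Under the substitution, the integrand becomes 27/(r^2 + 1), so

    ∬_D (27/(x^2 + y^2 + 1)) dA = ∫_{0}^{π/2} ∫_{0}^{5} (27/(r^2 + 1)) · r dr dθ.

Inner integral (in r): ∫_{0}^{5} (27/(r^2 + 1)) · r dr = 27log(26)/2.

Outer integral (in θ): ∫_{0}^{π/2} (27log(26)/2) dθ = 27π log(26)/4.

Therefore ∬_D (27/(x^2 + y^2 + 1)) dA = 27π log(26)/4.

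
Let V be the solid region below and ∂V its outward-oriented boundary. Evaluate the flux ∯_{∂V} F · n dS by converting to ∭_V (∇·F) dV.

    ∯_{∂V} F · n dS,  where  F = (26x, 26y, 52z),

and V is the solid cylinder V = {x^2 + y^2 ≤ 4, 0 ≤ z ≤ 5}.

By the divergence theorem,

    ∯_{∂V} F · n dS = ∭_V (∇ · F) dV.

Compute the divergence:
    ∇ · F = ∂F_x/∂x + ∂F_y/∂y + ∂F_z/∂z = 26 + 26 + 52 = 104.

In cylindrical coordinates, x = r cos(θ), y = r sin(θ), z = z, dV = r dr dθ dz, with 0 ≤ r ≤ 2, 0 ≤ θ ≤ 2π, 0 ≤ z ≤ 5.

The integrand, after substitution and multiplying by the volume element, becomes (104) · r, so

    ∭_V (∇·F) dV = ∫_0^{2π} ∫_0^{2} ∫_0^{5} (104) · r dz dr dθ.

Inner (z from 0 to 5): 520r.
Middle (r from 0 to 2): 1040.
Outer (θ from 0 to 2π): 2080π.

Therefore ∯_{∂V} F · n dS = 2080π.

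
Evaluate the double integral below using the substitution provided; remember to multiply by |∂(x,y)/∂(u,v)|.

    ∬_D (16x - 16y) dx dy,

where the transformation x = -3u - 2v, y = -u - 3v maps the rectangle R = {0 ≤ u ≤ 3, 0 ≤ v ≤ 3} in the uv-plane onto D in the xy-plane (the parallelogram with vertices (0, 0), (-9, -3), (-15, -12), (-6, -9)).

Compute the Jacobian determinant of (x, y) with respect to (u, v):

    ∂(x,y)/∂(u,v) = | -3  -2 | = (-3)(-3) - (-2)(-1) = 7.
                   | -1  -3 |

Its absolute value is |J| = 7 (the area scaling factor).

Substituting x = -3u - 2v, y = -u - 3v into the integrand,

    16x - 16y → -32u + 16v,

so the integral becomes

    ∬_R (-32u + 16v) · |J| du dv = ∫_0^3 ∫_0^3 (-224u + 112v) dv du.

Inner (v): 504 - 672u.
Outer (u): -1512.

Therefore ∬_D (16x - 16y) dx dy = -1512.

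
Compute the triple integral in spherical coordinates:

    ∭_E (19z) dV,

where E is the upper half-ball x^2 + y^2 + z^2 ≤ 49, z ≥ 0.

In spherical coordinates, x = ρ sin(φ) cos(θ), y = ρ sin(φ) sin(θ), z = ρ cos(φ), and dV = ρ^2 sin(φ) dρ dφ dθ.

The integrand becomes 19ρ cos(φ), so

    ∭_E (19z) dV = ∫_{0}^{2π} ∫_{0}^{π/2} ∫_{0}^{7} (19ρ cos(φ)) · ρ^2 sin(φ) dρ dφ dθ.

Inner (ρ): 45619sin(2φ)/8.
Middle (φ): 45619/8.
Outer (θ): 45619π/4.

Therefore the triple integral equals 45619π/4.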